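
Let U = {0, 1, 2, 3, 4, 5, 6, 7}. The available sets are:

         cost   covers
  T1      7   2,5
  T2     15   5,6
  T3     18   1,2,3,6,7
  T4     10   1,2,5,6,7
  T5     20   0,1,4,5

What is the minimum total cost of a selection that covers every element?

38

T3, T5 cover every element at cost 18 + 20 = 38.
Any cover uses at least 2 sets; among all covering selections none totals below 38.
Greedy by coverage-per-cost would pick T4, T5, T3 for 48 — worse than the optimum 38.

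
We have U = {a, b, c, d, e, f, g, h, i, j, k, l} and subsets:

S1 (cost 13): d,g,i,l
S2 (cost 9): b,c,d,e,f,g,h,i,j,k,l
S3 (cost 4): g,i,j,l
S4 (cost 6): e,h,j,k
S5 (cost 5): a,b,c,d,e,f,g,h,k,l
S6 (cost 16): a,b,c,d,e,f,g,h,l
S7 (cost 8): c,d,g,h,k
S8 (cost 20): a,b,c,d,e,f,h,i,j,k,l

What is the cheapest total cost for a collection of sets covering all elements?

S3, S5 cover every element at cost 4 + 5 = 9.
Any cover uses at least 2 sets; among all covering selections none totals below 9.

9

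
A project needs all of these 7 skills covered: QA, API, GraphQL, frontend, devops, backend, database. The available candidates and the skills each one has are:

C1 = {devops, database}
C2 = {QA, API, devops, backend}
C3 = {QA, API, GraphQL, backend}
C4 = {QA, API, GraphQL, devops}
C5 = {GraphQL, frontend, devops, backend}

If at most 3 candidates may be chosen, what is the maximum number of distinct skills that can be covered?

Choosing C1, C2, C5 covers {QA, API, GraphQL, frontend, devops, backend, database} — 7 skills.
That is all 7 skills.

7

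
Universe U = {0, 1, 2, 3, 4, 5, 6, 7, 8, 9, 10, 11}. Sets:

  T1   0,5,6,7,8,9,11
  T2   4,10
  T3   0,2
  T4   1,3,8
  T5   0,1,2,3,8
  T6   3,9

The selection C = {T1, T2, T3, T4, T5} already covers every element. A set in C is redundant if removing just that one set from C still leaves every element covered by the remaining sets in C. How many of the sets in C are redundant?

Drop T1: 5, 6, 7, 9, … uncovered — not redundant.
Drop T2: 4, 10 uncovered — not redundant.
Drop T3: the rest still cover every element — redundant.
Drop T4: the rest still cover every element — redundant.
Drop T5: the rest still cover every element — redundant.
3 redundant: T3, T4, T5.

3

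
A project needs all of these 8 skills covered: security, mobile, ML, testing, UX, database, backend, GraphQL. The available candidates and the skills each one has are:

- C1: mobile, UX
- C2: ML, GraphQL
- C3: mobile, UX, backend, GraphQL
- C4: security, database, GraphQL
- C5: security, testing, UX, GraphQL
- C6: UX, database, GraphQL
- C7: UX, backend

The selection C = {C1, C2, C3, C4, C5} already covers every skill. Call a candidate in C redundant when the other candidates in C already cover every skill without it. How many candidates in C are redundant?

1

Drop C1: the rest still cover every skill — redundant.
Drop C2: ML uncovered — not redundant.
Drop C3: backend uncovered — not redundant.
Drop C4: database uncovered — not redundant.
Drop C5: testing uncovered — not redundant.
1 redundant: C1.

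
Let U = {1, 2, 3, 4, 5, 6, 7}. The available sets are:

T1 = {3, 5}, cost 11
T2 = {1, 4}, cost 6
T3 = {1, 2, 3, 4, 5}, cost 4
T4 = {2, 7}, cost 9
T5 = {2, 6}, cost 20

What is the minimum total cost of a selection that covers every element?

T3, T4, T5 cover every element at cost 4 + 9 + 20 = 33.
Any cover uses at least 3 sets; among all covering selections none totals below 33.

33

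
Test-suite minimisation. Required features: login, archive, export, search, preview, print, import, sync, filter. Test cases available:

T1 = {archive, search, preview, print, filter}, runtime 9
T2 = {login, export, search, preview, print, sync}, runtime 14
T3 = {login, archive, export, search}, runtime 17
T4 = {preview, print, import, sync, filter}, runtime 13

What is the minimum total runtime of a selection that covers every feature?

T3, T4 cover every feature at runtime 17 + 13 = 30.
Any cover uses at least 2 test cases; among all covering selections none totals below 30.

30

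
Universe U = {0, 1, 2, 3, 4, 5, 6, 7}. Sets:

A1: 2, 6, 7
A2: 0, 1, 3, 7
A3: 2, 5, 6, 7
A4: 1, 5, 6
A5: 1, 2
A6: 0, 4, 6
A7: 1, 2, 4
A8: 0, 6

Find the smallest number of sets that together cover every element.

A2, A3, A6 together cover {0, 1, 2, 3, 4, 5, 6, 7} — every element.
No 2 of the 8 sets cover everything (all 28 pairs fall short), so 3 is minimum.

3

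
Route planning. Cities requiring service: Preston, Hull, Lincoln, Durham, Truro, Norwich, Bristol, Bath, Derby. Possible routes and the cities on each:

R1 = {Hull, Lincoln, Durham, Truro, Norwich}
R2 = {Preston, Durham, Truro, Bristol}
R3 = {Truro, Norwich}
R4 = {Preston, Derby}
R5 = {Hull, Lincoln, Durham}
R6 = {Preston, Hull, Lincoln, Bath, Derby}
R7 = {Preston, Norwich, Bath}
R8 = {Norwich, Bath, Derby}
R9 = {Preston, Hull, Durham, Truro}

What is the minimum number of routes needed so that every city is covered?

3

R1, R2, R6 together cover {Preston, Hull, Lincoln, Durham, Truro, Norwich, Bristol, Bath, Derby} — every city.
No 2 of the 9 routes cover everything (all 36 pairs fall short), so 3 is minimum.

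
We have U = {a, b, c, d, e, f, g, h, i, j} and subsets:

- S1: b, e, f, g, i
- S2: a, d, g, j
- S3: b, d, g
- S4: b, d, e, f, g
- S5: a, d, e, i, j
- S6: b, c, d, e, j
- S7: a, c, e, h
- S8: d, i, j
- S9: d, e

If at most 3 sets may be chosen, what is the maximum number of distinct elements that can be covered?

10

Choosing S1, S2, S7 covers {a, b, c, d, e, f, g, h, i, j} — 10 elements.
That is all 10 elements.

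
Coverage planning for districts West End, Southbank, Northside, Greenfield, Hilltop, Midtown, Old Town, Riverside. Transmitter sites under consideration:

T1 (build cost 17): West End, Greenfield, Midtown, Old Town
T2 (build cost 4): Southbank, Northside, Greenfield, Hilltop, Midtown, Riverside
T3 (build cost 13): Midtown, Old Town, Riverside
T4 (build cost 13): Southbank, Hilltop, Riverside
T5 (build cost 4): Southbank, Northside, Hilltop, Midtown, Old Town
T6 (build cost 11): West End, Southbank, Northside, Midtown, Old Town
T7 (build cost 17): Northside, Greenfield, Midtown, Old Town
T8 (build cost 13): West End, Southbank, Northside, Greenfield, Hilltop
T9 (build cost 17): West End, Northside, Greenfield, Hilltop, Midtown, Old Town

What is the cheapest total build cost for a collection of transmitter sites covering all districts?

15

T2, T6 cover every district at build cost 4 + 11 = 15.
Any cover uses at least 2 transmitter sites; among all covering selections none totals below 15.
Greedy by coverage-per-build cost would pick T2, T5, T6 for 19 — worse than the optimum 15.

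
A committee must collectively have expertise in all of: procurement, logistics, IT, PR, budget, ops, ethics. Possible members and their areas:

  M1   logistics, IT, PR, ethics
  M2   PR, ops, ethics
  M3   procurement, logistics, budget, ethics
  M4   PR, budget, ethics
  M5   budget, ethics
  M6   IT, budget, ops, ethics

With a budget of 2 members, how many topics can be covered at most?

6

Choosing M1, M3 covers {procurement, logistics, IT, PR, budget, ethics} — 6 topics.
No choice of 2 members does better; here ops is left uncovered.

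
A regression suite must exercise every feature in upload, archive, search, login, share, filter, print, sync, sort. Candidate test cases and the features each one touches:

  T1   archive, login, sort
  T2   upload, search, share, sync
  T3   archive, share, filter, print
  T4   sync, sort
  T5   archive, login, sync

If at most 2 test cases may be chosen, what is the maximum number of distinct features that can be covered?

Choosing T1, T2 covers {upload, archive, search, login, share, sync, sort} — 7 features.
No choice of 2 test cases does better; here filter, print are left uncovered.

7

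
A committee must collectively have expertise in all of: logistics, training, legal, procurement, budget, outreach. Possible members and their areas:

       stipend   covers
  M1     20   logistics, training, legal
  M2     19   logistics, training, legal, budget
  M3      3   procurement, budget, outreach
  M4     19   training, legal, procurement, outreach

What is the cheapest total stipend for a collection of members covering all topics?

M2, M3 cover every topic at stipend 19 + 3 = 22.
Any cover uses at least 2 members; among all covering selections none totals below 22.

22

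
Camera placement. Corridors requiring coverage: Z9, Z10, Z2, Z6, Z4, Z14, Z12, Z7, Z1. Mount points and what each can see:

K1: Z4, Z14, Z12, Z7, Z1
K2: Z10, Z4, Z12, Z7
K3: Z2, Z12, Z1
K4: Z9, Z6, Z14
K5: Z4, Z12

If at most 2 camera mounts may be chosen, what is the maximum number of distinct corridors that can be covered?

7

Choosing K1, K4 covers {Z9, Z6, Z4, Z14, Z12, Z7, Z1} — 7 corridors.
No choice of 2 camera mounts does better; here Z10, Z2 are left uncovered.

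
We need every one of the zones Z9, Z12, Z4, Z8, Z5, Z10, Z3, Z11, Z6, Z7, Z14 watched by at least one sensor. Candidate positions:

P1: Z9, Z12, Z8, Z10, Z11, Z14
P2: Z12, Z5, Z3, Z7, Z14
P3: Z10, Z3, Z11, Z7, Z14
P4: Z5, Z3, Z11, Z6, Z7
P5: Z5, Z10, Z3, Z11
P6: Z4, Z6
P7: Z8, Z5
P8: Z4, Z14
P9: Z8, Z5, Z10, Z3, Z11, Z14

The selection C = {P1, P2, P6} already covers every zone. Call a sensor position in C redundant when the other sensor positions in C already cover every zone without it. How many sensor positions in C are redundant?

0

Drop P1: Z9, Z8, Z10, Z11 uncovered — not redundant.
Drop P2: Z5, Z3, Z7 uncovered — not redundant.
Drop P6: Z4, Z6 uncovered — not redundant.
None of the sensor positions in C is redundant.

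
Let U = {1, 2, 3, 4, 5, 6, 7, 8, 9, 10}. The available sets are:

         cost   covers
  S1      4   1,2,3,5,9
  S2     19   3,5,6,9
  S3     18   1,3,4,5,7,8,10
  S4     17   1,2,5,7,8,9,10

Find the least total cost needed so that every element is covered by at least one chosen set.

S1, S2, S3 cover every element at cost 4 + 19 + 18 = 41.
Any cover uses at least 3 sets; among all covering selections none totals below 41.

41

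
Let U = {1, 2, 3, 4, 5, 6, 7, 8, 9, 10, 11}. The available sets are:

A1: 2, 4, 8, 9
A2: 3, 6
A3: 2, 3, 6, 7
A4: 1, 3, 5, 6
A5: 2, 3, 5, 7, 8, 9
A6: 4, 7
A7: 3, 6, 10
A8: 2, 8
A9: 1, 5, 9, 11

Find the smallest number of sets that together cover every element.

A1, A3, A7, A9 together cover {1, 2, 3, 4, 5, 6, 7, 8, 9, 10, 11} — every element.
No 3 of the 9 sets cover everything (all 84 triples fall short), so 4 is minimum.

4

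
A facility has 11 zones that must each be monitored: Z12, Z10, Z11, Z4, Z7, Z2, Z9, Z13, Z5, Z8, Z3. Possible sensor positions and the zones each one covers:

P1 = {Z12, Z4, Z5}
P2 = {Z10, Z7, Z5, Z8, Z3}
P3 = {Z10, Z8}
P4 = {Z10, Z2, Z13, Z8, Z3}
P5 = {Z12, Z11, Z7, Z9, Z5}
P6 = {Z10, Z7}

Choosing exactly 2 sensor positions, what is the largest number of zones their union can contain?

10

Choosing P4, P5 covers {Z12, Z10, Z11, Z7, Z2, Z9, Z13, Z5, Z8, Z3} — 10 zones.
No choice of 2 sensor positions does better; here Z4 is left uncovered.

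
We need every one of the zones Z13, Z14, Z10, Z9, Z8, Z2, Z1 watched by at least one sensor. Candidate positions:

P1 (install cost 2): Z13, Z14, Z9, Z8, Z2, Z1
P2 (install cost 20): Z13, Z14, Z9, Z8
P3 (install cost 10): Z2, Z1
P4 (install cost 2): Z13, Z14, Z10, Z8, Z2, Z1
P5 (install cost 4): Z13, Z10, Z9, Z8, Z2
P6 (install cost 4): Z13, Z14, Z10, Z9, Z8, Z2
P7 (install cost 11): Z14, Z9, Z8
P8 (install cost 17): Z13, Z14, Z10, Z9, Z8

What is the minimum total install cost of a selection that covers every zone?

P1, P4 cover every zone at install cost 2 + 2 = 4.
Any cover uses at least 2 sensor positions; among all covering selections none totals below 4.

4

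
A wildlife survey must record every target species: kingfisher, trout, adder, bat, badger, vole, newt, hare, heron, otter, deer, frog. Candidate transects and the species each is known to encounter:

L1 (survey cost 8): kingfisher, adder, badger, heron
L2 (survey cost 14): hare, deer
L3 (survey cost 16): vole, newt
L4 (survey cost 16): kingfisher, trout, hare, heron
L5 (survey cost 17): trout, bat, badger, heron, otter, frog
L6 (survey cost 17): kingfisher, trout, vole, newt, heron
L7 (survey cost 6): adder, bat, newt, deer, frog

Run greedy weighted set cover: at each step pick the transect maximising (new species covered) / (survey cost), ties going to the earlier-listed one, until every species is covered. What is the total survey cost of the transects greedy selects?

63

Pick 1: L7 adds 5 new (adder, bat, newt, deer, frog) at survey cost 6 (ratio 5/6).
Pick 2: L1 adds 3 new (kingfisher, badger, heron) at survey cost 8 (ratio 3/8).
Pick 3: L4 adds 2 new (trout, hare) at survey cost 16 (ratio 2/16).
Pick 4: L3 adds 1 new (vole) at survey cost 16 (ratio 1/16).
Pick 5: L5 adds 1 new (otter) at survey cost 17 (ratio 1/17).
Greedy total survey cost: 6 + 8 + 16 + 16 + 17 = 63. (The true optimum is 54, so greedy overshoots here.)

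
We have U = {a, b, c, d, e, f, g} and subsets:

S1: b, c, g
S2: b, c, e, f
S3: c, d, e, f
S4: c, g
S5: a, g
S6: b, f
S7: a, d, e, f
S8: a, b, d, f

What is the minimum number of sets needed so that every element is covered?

2

S1, S7 together cover {a, b, c, d, e, f, g} — every element.
No single set contains all 7 elements, so 2 is optimal.
Greedy (largest uncovered first) would take S2, S5, S3 — 3 sets — but 2 suffice.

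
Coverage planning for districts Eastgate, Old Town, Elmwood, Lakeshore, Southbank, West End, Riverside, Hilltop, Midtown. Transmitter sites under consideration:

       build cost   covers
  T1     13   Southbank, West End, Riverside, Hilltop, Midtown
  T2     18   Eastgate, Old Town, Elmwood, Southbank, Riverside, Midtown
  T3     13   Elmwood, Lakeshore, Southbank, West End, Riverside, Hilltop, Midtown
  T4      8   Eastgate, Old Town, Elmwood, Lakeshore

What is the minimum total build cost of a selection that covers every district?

T1, T4 cover every district at build cost 13 + 8 = 21.
Any cover uses at least 2 transmitter sites; among all covering selections none totals below 21.

21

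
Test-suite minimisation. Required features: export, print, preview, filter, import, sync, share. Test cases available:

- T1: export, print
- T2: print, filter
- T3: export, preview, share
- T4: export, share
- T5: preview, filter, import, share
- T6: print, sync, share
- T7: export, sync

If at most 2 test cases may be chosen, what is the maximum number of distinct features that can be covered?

Choosing T1, T5 covers {export, print, preview, filter, import, share} — 6 features.
No choice of 2 test cases does better; here sync is left uncovered.

6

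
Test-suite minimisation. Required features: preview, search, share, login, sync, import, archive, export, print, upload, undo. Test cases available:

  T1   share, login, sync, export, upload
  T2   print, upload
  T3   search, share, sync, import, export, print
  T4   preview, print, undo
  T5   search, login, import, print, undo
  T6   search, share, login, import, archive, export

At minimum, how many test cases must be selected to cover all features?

T1, T4, T6 together cover {preview, search, share, login, sync, import, archive, export, print, upload, undo} — every feature.
No 2 of the 6 test cases cover everything (all 15 pairs fall short), so 3 is minimum.
Greedy (largest uncovered first) would take T3, T1, T4, T6 — 4 test cases — but 3 suffice.

3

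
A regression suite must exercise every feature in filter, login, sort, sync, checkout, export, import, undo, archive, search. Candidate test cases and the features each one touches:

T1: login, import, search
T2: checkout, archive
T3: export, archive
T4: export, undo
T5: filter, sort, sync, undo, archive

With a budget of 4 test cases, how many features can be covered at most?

Choosing T1, T2, T3, T5 covers {filter, login, sort, sync, checkout, export, import, undo, archive, search} — 10 features.
That is all 10 features.

10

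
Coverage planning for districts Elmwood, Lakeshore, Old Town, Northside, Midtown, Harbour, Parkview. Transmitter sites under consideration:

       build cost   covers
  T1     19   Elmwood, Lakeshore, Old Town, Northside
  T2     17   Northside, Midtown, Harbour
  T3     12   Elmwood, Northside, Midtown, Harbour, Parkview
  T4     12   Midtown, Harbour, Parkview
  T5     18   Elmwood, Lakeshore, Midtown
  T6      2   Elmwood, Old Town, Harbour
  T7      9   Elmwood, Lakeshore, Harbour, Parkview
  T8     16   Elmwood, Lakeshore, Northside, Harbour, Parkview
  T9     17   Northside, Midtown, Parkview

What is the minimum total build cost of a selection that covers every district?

23

T3, T6, T7 cover every district at build cost 12 + 2 + 9 = 23.
Any cover uses at least 2 transmitter sites; among all covering selections none totals below 23.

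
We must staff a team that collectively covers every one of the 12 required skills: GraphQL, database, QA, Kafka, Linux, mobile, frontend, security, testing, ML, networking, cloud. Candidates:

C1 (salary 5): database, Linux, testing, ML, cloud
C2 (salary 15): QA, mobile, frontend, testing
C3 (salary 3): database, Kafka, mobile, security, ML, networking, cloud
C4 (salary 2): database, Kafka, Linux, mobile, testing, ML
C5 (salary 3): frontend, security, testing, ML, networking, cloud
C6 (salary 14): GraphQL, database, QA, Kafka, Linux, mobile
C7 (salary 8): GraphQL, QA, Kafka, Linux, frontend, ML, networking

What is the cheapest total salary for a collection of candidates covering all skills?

C3, C4, C7 cover every skill at salary 3 + 2 + 8 = 13.
Any cover uses at least 2 candidates; among all covering selections none totals below 13.

13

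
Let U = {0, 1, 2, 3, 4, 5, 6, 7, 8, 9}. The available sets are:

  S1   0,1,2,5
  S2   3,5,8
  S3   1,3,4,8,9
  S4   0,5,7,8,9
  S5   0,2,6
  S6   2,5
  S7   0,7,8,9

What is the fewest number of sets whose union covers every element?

3

S3, S4, S5 together cover {0, 1, 2, 3, 4, 5, 6, 7, 8, 9} — every element.
No 2 of the 7 sets cover everything (all 21 pairs fall short), so 3 is minimum.
Greedy (largest uncovered first) would take S3, S1, S4, S5 — 4 sets — but 3 suffice.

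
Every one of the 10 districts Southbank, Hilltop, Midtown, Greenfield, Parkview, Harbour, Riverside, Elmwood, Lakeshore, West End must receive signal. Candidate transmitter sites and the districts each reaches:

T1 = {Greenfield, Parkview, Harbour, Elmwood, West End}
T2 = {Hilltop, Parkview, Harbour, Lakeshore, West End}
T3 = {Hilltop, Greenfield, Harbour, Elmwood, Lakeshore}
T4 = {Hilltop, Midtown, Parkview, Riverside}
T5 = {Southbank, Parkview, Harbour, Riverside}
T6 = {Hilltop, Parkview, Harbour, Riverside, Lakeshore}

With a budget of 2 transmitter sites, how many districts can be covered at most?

Choosing T1, T4 covers {Hilltop, Midtown, Greenfield, Parkview, Harbour, Riverside, Elmwood, West End} — 8 districts.
No choice of 2 transmitter sites does better; here Southbank, Lakeshore are left uncovered.

8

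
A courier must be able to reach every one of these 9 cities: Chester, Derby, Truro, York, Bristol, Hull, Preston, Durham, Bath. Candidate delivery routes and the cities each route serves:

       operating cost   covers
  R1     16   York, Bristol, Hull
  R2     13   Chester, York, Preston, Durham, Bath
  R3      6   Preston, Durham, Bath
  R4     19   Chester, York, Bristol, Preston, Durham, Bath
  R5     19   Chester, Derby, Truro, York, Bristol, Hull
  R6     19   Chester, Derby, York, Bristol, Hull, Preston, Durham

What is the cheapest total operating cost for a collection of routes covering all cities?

25

R3, R5 cover every city at operating cost 6 + 19 = 25.
Any cover uses at least 2 routes; among all covering selections none totals below 25.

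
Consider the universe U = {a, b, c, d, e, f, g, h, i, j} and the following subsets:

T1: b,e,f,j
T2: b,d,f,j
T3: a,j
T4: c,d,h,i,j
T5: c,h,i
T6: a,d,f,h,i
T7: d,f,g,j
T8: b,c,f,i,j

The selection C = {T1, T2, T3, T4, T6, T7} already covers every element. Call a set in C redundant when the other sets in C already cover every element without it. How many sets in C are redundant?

3

Drop T1: e uncovered — not redundant.
Drop T2: the rest still cover every element — redundant.
Drop T3: the rest still cover every element — redundant.
Drop T4: c uncovered — not redundant.
Drop T6: the rest still cover every element — redundant.
Drop T7: g uncovered — not redundant.
3 redundant: T2, T3, T6.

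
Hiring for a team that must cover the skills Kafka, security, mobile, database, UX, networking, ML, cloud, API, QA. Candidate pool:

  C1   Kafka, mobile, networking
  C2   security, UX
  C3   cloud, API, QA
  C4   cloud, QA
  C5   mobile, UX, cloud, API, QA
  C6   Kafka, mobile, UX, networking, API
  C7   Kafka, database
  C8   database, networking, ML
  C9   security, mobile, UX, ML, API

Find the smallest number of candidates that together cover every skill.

C1, C2, C3, C8 together cover {Kafka, security, mobile, database, UX, networking, ML, cloud, API, QA} — every skill.
No 3 of the 9 candidates cover everything (all 84 triples fall short), so 4 is minimum.

4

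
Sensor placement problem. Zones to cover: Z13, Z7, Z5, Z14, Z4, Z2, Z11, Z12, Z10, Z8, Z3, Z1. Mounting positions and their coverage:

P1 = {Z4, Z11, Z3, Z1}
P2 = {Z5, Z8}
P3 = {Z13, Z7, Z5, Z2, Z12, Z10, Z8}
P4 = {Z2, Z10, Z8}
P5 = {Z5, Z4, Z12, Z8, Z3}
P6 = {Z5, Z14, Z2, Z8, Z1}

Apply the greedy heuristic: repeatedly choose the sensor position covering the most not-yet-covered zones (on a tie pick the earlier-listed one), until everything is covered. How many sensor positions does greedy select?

3

Pick 1: P3 covers 7 new zones (Z13, Z7, Z5, Z2, Z12, Z10, Z8).
Pick 2: P1 covers 4 new zones (Z4, Z11, Z3, Z1).
Pick 3: P6 covers 1 new zones (Z14).
Greedy uses 3 sensor positions.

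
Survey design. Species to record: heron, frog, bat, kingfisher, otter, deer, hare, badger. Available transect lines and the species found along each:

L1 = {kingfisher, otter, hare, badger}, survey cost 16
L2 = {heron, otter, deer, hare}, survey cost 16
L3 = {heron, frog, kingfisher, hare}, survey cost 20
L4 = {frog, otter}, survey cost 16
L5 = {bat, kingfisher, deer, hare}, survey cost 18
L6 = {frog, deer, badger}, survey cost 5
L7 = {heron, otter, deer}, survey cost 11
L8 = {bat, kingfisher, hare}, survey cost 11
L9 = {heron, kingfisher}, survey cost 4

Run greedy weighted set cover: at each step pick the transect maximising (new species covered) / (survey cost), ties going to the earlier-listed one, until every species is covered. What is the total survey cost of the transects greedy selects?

Pick 1: L6 adds 3 new (frog, deer, badger) at survey cost 5 (ratio 3/5).
Pick 2: L9 adds 2 new (heron, kingfisher) at survey cost 4 (ratio 2/4).
Pick 3: L8 adds 2 new (bat, hare) at survey cost 11 (ratio 2/11).
Pick 4: L7 adds 1 new (otter) at survey cost 11 (ratio 1/11).
Greedy total survey cost: 5 + 4 + 11 + 11 = 31. (The true optimum is 27, so greedy overshoots here.)

31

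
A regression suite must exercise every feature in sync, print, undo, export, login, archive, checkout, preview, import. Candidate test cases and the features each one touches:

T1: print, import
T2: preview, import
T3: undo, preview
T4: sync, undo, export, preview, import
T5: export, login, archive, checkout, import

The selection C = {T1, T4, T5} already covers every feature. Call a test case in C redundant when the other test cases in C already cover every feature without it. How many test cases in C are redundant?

Drop T1: print uncovered — not redundant.
Drop T4: sync, undo, preview uncovered — not redundant.
Drop T5: login, archive, checkout uncovered — not redundant.
None of the test cases in C is redundant.

0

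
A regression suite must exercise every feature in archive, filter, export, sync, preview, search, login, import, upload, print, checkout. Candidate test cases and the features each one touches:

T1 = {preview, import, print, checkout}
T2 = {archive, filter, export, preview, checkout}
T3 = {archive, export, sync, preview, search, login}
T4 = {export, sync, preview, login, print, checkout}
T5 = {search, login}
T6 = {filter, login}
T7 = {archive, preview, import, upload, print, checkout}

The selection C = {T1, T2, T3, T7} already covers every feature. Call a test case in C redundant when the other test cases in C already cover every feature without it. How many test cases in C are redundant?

1

Drop T1: the rest still cover every feature — redundant.
Drop T2: filter uncovered — not redundant.
Drop T3: sync, search, login uncovered — not redundant.
Drop T7: upload uncovered — not redundant.
1 redundant: T1.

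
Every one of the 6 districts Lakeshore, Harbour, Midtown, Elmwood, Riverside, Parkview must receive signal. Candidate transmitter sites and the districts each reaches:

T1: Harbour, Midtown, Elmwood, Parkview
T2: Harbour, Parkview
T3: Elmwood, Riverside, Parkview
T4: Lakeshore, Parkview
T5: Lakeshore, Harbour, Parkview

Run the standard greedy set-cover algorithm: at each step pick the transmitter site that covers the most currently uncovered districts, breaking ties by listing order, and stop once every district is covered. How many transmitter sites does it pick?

Pick 1: T1 covers 4 new districts (Harbour, Midtown, Elmwood, Parkview).
Pick 2: T3 covers 1 new districts (Riverside).
Pick 3: T4 covers 1 new districts (Lakeshore).
Greedy uses 3 transmitter sites.

3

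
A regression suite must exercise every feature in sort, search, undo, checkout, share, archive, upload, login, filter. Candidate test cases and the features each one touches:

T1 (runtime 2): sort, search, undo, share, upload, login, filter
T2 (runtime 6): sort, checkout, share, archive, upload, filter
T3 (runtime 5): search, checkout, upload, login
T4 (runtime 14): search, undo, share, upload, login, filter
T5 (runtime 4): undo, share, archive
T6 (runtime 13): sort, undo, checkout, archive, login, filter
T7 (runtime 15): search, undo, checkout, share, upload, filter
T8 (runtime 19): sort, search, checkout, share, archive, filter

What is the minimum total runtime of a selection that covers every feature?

T1, T2 cover every feature at runtime 2 + 6 = 8.
Any cover uses at least 2 test cases; among all covering selections none totals below 8.

8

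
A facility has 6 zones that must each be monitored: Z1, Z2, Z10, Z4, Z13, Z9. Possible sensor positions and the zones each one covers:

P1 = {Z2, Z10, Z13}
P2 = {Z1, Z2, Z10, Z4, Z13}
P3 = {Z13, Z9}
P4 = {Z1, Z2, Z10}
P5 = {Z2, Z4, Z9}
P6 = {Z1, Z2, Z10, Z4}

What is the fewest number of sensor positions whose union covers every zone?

P2, P3 together cover {Z1, Z2, Z10, Z4, Z13, Z9} — every zone.
No single sensor position contains all 6 zones, so 2 is optimal.

2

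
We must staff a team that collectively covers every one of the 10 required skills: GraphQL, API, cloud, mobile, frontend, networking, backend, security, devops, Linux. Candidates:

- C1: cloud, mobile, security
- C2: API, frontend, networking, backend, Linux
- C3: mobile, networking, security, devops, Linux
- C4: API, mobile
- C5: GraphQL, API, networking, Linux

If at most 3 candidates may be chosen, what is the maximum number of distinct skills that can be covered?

9

Choosing C1, C2, C3 covers {API, cloud, mobile, frontend, networking, backend, security, devops, Linux} — 9 skills.
No choice of 3 candidates does better; here GraphQL is left uncovered.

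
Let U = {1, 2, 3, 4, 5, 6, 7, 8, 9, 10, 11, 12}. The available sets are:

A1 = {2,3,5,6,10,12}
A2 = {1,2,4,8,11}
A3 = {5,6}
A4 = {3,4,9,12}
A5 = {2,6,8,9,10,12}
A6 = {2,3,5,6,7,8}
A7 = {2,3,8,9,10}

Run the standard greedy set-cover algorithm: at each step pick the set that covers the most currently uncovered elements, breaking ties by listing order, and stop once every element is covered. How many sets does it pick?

Pick 1: A1 covers 6 new elements (2, 3, 5, 6, 10, 12).
Pick 2: A2 covers 4 new elements (1, 4, 8, 11).
Pick 3: A4 covers 1 new elements (9).
Pick 4: A6 covers 1 new elements (7).
Greedy uses 4 sets. (The true minimum is 3.)

4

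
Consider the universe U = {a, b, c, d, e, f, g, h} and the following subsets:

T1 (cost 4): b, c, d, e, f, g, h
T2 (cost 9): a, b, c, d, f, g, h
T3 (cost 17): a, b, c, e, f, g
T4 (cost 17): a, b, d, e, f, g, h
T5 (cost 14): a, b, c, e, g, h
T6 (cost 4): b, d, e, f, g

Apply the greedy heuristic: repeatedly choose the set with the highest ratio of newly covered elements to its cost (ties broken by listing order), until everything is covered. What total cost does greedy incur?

13

Pick 1: T1 adds 7 new (b, c, d, e, f, g, h) at cost 4 (ratio 7/4).
Pick 2: T2 adds 1 new (a) at cost 9 (ratio 1/9).
Greedy total cost: 4 + 9 = 13.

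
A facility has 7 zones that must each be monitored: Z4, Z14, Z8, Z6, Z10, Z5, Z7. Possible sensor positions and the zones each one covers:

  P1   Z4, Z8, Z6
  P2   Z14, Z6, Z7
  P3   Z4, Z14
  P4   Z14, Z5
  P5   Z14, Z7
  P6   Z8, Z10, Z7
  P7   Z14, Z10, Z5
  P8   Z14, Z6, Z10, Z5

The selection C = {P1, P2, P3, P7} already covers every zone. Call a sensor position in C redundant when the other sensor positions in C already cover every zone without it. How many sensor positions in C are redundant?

1

Drop P1: Z8 uncovered — not redundant.
Drop P2: Z7 uncovered — not redundant.
Drop P3: the rest still cover every zone — redundant.
Drop P7: Z10, Z5 uncovered — not redundant.
1 redundant: P3.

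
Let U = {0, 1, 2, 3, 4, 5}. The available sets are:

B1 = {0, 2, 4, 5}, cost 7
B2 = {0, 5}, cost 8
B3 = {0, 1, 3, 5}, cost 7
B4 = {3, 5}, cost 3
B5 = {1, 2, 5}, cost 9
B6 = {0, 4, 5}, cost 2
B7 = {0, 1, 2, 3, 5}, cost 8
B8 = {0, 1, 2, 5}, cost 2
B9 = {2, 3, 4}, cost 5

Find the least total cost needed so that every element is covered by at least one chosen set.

B8, B9 cover every element at cost 2 + 5 = 7.
Any cover uses at least 2 sets; among all covering selections none totals below 7.

7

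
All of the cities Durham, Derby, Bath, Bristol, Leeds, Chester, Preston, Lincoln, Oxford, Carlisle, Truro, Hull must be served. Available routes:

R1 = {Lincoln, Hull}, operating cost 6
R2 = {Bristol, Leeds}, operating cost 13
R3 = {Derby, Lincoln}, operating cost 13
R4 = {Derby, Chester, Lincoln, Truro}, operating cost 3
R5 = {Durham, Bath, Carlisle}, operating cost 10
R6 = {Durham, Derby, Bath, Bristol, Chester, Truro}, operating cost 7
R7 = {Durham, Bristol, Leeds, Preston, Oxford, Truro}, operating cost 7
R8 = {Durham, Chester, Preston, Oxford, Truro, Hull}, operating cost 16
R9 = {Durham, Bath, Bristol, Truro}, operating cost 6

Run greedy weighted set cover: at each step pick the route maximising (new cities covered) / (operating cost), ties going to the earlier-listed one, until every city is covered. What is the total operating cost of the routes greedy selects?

Pick 1: R4 adds 4 new (Derby, Chester, Lincoln, Truro) at operating cost 3 (ratio 4/3).
Pick 2: R7 adds 5 new (Durham, Bristol, Leeds, Preston, Oxford) at operating cost 7 (ratio 5/7).
Pick 3: R5 adds 2 new (Bath, Carlisle) at operating cost 10 (ratio 2/10).
Pick 4: R1 adds 1 new (Hull) at operating cost 6 (ratio 1/6).
Greedy total operating cost: 3 + 7 + 10 + 6 = 26.

26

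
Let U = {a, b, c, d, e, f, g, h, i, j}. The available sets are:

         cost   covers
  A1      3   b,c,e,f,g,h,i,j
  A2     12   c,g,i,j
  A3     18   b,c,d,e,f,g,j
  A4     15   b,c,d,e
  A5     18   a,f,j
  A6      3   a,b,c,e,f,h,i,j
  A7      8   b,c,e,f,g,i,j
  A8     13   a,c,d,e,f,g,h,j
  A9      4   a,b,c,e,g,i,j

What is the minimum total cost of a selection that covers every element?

A1, A8 cover every element at cost 3 + 13 = 16.
Any cover uses at least 2 sets; among all covering selections none totals below 16.
Greedy by coverage-per-cost would pick A1, A6, A8 for 19 — worse than the optimum 16.

16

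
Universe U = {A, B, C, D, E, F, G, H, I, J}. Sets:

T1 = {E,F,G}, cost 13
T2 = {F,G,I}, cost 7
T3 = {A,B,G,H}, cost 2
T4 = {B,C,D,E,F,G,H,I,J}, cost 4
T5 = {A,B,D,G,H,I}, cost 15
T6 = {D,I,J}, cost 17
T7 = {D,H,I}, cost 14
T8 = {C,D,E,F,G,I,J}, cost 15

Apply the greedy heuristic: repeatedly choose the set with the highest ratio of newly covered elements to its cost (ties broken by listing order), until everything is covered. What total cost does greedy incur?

6

Pick 1: T4 adds 9 new (B, C, D, E, F, G, H, I, J) at cost 4 (ratio 9/4).
Pick 2: T3 adds 1 new (A) at cost 2 (ratio 1/2).
Greedy total cost: 4 + 2 = 6.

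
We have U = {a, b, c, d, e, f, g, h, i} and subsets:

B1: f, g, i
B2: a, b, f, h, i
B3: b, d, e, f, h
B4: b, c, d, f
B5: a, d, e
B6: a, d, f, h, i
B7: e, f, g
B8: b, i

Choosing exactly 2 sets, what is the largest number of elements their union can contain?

Choosing B1, B3 covers {b, d, e, f, g, h, i} — 7 elements.
No choice of 2 sets does better; here a, c are left uncovered.

7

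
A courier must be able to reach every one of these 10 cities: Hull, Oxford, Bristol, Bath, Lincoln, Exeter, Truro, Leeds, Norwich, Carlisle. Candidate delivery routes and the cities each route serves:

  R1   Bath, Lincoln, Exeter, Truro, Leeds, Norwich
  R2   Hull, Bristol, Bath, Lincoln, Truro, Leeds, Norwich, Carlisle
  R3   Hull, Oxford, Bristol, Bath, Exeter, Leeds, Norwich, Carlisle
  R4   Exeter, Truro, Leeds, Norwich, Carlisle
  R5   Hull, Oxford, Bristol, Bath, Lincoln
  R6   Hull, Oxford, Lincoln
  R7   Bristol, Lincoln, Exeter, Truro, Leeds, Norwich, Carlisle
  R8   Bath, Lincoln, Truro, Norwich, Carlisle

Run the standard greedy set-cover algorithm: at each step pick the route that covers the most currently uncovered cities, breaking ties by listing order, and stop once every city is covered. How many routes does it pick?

2

Pick 1: R2 covers 8 new cities (Hull, Bristol, Bath, Lincoln, Truro, Leeds, Norwich, Carlisle).
Pick 2: R3 covers 2 new cities (Oxford, Exeter).
Greedy uses 2 routes.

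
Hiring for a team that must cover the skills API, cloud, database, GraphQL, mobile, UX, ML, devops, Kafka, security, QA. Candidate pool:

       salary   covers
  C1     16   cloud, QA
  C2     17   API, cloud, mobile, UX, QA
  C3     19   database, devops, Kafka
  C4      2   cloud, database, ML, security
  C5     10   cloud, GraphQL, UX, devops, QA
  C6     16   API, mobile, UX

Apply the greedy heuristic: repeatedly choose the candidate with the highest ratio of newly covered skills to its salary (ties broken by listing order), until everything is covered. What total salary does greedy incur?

47

Pick 1: C4 adds 4 new (cloud, database, ML, security) at salary 2 (ratio 4/2).
Pick 2: C5 adds 4 new (GraphQL, UX, devops, QA) at salary 10 (ratio 4/10).
Pick 3: C6 adds 2 new (API, mobile) at salary 16 (ratio 2/16).
Pick 4: C3 adds 1 new (Kafka) at salary 19 (ratio 1/19).
Greedy total salary: 2 + 10 + 16 + 19 = 47.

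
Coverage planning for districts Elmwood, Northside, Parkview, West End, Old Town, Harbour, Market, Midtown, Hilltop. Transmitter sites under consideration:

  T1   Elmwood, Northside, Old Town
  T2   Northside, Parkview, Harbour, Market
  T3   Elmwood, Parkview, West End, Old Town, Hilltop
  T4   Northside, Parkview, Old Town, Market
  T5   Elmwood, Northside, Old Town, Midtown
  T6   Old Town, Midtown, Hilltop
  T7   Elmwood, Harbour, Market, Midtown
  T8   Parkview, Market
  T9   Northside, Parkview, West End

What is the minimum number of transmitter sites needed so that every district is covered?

T1, T3, T7 together cover {Elmwood, Northside, Parkview, West End, Old Town, Harbour, Market, Midtown, Hilltop} — every district.
No 2 of the 9 transmitter sites cover everything (all 36 pairs fall short), so 3 is minimum.

3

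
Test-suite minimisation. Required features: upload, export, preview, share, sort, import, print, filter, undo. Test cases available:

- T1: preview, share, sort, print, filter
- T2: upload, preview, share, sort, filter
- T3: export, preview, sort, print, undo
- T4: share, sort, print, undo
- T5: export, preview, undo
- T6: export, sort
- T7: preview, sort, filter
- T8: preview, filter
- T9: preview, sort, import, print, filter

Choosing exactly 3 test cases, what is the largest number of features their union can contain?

Choosing T2, T3, T9 covers {upload, export, preview, share, sort, import, print, filter, undo} — 9 features.
That is all 9 features.

9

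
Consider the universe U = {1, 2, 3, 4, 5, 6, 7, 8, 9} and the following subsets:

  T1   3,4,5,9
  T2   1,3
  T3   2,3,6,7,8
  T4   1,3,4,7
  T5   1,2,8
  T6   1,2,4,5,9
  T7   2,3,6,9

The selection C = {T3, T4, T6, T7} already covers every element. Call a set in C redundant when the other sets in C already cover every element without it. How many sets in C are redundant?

Drop T3: 8 uncovered — not redundant.
Drop T4: the rest still cover every element — redundant.
Drop T6: 5 uncovered — not redundant.
Drop T7: the rest still cover every element — redundant.
2 redundant: T4, T7.

2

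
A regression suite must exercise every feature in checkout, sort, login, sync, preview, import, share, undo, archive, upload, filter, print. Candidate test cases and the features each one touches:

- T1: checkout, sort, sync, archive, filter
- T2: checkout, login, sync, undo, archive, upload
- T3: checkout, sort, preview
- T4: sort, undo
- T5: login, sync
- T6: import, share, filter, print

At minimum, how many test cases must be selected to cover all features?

3

T2, T3, T6 together cover {checkout, sort, login, sync, preview, import, share, undo, archive, upload, filter, print} — every feature.
No 2 of the 6 test cases cover everything (all 15 pairs fall short), so 3 is minimum.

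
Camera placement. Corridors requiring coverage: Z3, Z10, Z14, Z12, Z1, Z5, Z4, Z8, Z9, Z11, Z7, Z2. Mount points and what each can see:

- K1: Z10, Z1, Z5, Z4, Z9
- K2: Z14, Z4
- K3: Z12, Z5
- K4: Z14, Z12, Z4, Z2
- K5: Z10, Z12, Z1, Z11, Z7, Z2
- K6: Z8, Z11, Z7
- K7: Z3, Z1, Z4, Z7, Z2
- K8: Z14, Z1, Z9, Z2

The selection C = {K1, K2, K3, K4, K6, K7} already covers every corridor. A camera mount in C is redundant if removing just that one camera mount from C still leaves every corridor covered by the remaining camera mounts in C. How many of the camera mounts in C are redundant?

Drop K1: Z10, Z9 uncovered — not redundant.
Drop K2: the rest still cover every corridor — redundant.
Drop K3: the rest still cover every corridor — redundant.
Drop K4: the rest still cover every corridor — redundant.
Drop K6: Z8, Z11 uncovered — not redundant.
Drop K7: Z3 uncovered — not redundant.
3 redundant: K2, K3, K4.

3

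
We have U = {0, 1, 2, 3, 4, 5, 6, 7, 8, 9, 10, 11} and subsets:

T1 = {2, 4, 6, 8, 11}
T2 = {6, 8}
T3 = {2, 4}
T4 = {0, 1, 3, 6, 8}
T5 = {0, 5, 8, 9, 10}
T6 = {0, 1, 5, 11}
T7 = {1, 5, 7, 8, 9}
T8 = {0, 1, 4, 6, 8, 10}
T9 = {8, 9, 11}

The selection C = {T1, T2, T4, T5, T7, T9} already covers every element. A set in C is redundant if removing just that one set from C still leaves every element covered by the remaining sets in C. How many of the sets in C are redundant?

Drop T1: 2, 4 uncovered — not redundant.
Drop T2: the rest still cover every element — redundant.
Drop T4: 3 uncovered — not redundant.
Drop T5: 10 uncovered — not redundant.
Drop T7: 7 uncovered — not redundant.
Drop T9: the rest still cover every element — redundant.
2 redundant: T2, T9.

2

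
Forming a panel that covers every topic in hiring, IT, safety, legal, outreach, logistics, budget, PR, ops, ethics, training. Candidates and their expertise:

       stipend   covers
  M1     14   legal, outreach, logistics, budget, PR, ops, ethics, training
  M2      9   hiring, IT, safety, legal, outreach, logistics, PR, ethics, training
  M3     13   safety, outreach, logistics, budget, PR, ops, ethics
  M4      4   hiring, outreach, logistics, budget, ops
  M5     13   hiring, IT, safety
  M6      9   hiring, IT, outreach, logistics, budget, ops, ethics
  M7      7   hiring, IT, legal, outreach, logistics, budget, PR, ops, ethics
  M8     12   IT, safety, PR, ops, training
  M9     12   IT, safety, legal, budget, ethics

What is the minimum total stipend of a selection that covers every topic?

13

M2, M4 cover every topic at stipend 9 + 4 = 13.
Any cover uses at least 2 members; among all covering selections none totals below 13.
Greedy by coverage-per-stipend would pick M7, M2 for 16 — worse than the optimum 13.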